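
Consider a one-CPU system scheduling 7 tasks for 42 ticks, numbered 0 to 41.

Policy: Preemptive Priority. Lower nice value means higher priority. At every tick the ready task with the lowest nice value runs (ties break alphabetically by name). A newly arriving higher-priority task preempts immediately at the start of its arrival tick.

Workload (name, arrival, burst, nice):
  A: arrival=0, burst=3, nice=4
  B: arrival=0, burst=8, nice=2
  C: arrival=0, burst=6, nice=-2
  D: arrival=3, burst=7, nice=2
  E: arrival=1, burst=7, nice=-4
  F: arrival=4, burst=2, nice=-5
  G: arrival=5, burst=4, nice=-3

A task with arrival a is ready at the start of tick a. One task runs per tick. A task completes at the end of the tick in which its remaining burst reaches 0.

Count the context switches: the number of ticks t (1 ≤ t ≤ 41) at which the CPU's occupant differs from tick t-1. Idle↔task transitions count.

t=0: ready={A,B,C} → run C
t=1: ready={A,B,C,E} → run E
t=2: ready={A,B,C,E} → run E
t=3: ready={A,B,C,D,E} → run E
t=4: ready={A,B,C,D,E,F} → run F
t=5: ready={A,B,C,D,E,F,G} → run F
t=6: ready={A,B,C,D,E,G} → run E
t=7: ready={A,B,C,D,E,G} → run E
t=8: ready={A,B,C,D,E,G} → run E
t=9: ready={A,B,C,D,E,G} → run E
t=10: ready={A,B,C,D,G} → run G
t=11: ready={A,B,C,D,G} → run G
t=12: ready={A,B,C,D,G} → run G
t=13: ready={A,B,C,D,G} → run G
t=14: ready={A,B,C,D} → run C
t=15: ready={A,B,C,D} → run C
t=16: ready={A,B,C,D} → run C
t=17: ready={A,B,C,D} → run C
t=18: ready={A,B,C,D} → run C
t=19: ready={A,B,D} → run B
t=20: ready={A,B,D} → run B
t=21: ready={A,B,D} → run B
t=22: ready={A,B,D} → run B
t=23: ready={A,B,D} → run B
t=24: ready={A,B,D} → run B
t=25: ready={A,B,D} → run B
t=26: ready={A,B,D} → run B
t=27: ready={A,D} → run D
t=28: ready={A,D} → run D
t=29: ready={A,D} → run D
t=30: ready={A,D} → run D
t=31: ready={A,D} → run D
t=32: ready={A,D} → run D
t=33: ready={A,D} → run D
t=34: ready={A} → run A
t=35: ready={A} → run A
t=36: ready={A} → run A
t=37: (idle)
t=38: (idle)
t=39: (idle)
t=40: (idle)
t=41: (idle)

context switches = 9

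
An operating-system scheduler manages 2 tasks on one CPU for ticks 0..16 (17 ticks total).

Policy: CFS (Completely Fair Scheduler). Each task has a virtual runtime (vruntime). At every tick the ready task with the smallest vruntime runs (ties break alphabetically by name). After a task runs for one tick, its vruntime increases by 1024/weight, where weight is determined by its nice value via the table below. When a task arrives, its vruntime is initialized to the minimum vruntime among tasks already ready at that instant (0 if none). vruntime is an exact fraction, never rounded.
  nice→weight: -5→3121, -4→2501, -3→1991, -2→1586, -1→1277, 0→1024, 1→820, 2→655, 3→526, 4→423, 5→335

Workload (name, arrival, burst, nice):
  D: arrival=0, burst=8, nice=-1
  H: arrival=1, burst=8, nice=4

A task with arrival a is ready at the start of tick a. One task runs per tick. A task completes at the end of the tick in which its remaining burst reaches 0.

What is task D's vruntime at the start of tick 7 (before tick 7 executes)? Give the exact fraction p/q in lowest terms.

t=0: vr[D=0] → run D
t=1: vr[D=1024/1277 H=1024/1277] → run D
t=2: vr[D=2048/1277 H=1024/1277] → run H
t=3: vr[D=2048/1277 H=1740800/540171] → run D
t=4: vr[D=3072/1277 H=1740800/540171] → run D
t=5: vr[D=4096/1277 H=1740800/540171] → run D
t=6: vr[D=5120/1277 H=1740800/540171] → run H
t=7: vr[D=5120/1277 H=3048448/540171] → run D
t=8: vr[D=6144/1277 H=3048448/540171] → run D
t=9: vr[D=7168/1277 H=3048448/540171] → run D
t=10: vr[H=3048448/540171] → run H
t=11: vr[H=1452032/180057] → run H
t=12: vr[H=5663744/540171] → run H
t=13: vr[H=6971392/540171] → run H
t=14: vr[H=2759680/180057] → run H
t=15: vr[H=9586688/540171] → run H
t=16: (idle)

vruntime(D, start of tick 7) = 5120/1277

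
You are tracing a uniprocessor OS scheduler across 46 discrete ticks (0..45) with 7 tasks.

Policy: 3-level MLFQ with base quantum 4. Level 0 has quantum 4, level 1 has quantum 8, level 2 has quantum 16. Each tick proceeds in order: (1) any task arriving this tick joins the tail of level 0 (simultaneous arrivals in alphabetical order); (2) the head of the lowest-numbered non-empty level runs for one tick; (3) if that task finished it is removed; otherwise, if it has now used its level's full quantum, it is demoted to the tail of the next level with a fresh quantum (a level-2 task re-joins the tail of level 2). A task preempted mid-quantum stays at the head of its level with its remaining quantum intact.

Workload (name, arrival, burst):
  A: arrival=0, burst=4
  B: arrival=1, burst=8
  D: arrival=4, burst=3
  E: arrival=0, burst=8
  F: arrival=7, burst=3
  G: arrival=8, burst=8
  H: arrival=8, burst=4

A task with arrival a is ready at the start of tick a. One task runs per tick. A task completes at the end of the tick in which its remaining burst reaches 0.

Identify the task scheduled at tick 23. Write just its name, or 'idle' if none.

t=0: L0/L1/L2 = AE/-/- → run A
t=1: L0/L1/L2 = AEB/-/- → run A
t=2: L0/L1/L2 = AEB/-/- → run A
t=3: L0/L1/L2 = AEB/-/- → run A
t=4: L0/L1/L2 = EBD/-/- → run E
t=5: L0/L1/L2 = EBD/-/- → run E
t=6: L0/L1/L2 = EBD/-/- → run E
t=7: L0/L1/L2 = EBDF/-/- → run E
t=8: L0/L1/L2 = BDFGH/E/- → run B
t=9: L0/L1/L2 = BDFGH/E/- → run B
t=10: L0/L1/L2 = BDFGH/E/- → run B
t=11: L0/L1/L2 = BDFGH/E/- → run B
t=12: L0/L1/L2 = DFGH/EB/- → run D
t=13: L0/L1/L2 = DFGH/EB/- → run D
t=14: L0/L1/L2 = DFGH/EB/- → run D
t=15: L0/L1/L2 = FGH/EB/- → run F
t=16: L0/L1/L2 = FGH/EB/- → run F
t=17: L0/L1/L2 = FGH/EB/- → run F
t=18: L0/L1/L2 = GH/EB/- → run G
t=19: L0/L1/L2 = GH/EB/- → run G
t=20: L0/L1/L2 = GH/EB/- → run G
t=21: L0/L1/L2 = GH/EB/- → run G
t=22: L0/L1/L2 = H/EBG/- → run H
t=23: L0/L1/L2 = H/EBG/- → run H
t=24: L0/L1/L2 = H/EBG/- → run H
t=25: L0/L1/L2 = H/EBG/- → run H
t=26: L0/L1/L2 = -/EBG/- → run E
t=27: L0/L1/L2 = -/EBG/- → run E
t=28: L0/L1/L2 = -/EBG/- → run E
t=29: L0/L1/L2 = -/EBG/- → run E
t=30: L0/L1/L2 = -/BG/- → run B
t=31: L0/L1/L2 = -/BG/- → run B
t=32: L0/L1/L2 = -/BG/- → run B
t=33: L0/L1/L2 = -/BG/- → run B
t=34: L0/L1/L2 = -/G/- → run G
t=35: L0/L1/L2 = -/G/- → run G
t=36: L0/L1/L2 = -/G/- → run G
t=37: L0/L1/L2 = -/G/- → run G
t=38: (idle)
t=39: (idle)
t=40: (idle)
t=41: (idle)
t=42: (idle)
t=43: (idle)
t=44: (idle)
t=45: (idle)

running at tick 23 = H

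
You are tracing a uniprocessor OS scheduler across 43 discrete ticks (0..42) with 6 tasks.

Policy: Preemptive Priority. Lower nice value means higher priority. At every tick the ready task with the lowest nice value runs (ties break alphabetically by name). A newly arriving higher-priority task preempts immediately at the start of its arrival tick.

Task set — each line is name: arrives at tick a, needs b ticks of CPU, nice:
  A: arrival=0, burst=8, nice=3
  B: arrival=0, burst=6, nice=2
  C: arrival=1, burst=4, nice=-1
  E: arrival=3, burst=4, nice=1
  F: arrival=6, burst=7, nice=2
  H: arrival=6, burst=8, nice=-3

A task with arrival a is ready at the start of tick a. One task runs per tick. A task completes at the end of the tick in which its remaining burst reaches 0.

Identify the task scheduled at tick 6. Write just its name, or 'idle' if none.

running at tick 6 = H

t=0: ready={A,B} → run B
t=1: ready={A,B,C} → run C
t=2: ready={A,B,C} → run C
t=3: ready={A,B,C,E} → run C
t=4: ready={A,B,C,E} → run C
t=5: ready={A,B,E} → run E
t=6: ready={A,B,E,F,H} → run H
t=7: ready={A,B,E,F,H} → run H
t=8: ready={A,B,E,F,H} → run H
t=9: ready={A,B,E,F,H} → run H
t=10: ready={A,B,E,F,H} → run H
t=11: ready={A,B,E,F,H} → run H
t=12: ready={A,B,E,F,H} → run H
t=13: ready={A,B,E,F,H} → run H
t=14: ready={A,B,E,F} → run E
t=15: ready={A,B,E,F} → run E
t=16: ready={A,B,E,F} → run E
t=17: ready={A,B,F} → run B
t=18: ready={A,B,F} → run B
t=19: ready={A,B,F} → run B
t=20: ready={A,B,F} → run B
t=21: ready={A,B,F} → run B
t=22: ready={A,F} → run F
t=23: ready={A,F} → run F
t=24: ready={A,F} → run F
t=25: ready={A,F} → run F
t=26: ready={A,F} → run F
t=27: ready={A,F} → run F
t=28: ready={A,F} → run F
t=29: ready={A} → run A
t=30: ready={A} → run A
t=31: ready={A} → run A
t=32: ready={A} → run A
t=33: ready={A} → run A
t=34: ready={A} → run A
t=35: ready={A} → run A
t=36: ready={A} → run A
t=37: (idle)
t=38: (idle)
t=39: (idle)
t=40: (idle)
t=41: (idle)
t=42: (idle)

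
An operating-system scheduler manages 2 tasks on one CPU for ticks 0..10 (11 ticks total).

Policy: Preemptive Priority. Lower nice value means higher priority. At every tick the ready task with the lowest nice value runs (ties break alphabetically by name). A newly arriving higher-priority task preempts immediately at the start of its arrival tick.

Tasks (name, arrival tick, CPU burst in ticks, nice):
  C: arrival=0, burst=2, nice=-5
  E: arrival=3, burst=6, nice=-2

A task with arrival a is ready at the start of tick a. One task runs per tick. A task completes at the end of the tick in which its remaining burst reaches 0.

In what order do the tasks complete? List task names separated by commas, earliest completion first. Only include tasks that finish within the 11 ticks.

t=0: ready={C} → run C
t=1: ready={C} → run C
t=2: (idle)
t=3: ready={E} → run E
t=4: ready={E} → run E
t=5: ready={E} → run E
t=6: ready={E} → run E
t=7: ready={E} → run E
t=8: ready={E} → run E
t=9: (idle)
t=10: (idle)

completion order = C, E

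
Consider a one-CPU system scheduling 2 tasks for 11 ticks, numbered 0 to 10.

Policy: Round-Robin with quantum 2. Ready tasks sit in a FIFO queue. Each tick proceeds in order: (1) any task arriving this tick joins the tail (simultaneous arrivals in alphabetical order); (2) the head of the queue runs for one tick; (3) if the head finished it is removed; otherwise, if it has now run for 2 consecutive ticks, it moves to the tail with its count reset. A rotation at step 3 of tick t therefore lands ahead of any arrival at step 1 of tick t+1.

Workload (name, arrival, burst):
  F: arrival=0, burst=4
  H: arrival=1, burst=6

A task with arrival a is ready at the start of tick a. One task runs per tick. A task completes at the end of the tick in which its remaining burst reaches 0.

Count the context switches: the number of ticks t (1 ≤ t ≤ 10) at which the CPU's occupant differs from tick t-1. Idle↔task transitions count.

t=0: queue=[F] q_used=0 → run F
t=1: queue=[F,H] q_used=1 → run F
t=2: queue=[H,F] q_used=0 → run H
t=3: queue=[H,F] q_used=1 → run H
t=4: queue=[F,H] q_used=0 → run F
t=5: queue=[F,H] q_used=1 → run F
t=6: queue=[H] q_used=0 → run H
t=7: queue=[H] q_used=1 → run H
t=8: queue=[H] q_used=0 → run H
t=9: queue=[H] q_used=1 → run H
t=10: (idle)

context switches = 4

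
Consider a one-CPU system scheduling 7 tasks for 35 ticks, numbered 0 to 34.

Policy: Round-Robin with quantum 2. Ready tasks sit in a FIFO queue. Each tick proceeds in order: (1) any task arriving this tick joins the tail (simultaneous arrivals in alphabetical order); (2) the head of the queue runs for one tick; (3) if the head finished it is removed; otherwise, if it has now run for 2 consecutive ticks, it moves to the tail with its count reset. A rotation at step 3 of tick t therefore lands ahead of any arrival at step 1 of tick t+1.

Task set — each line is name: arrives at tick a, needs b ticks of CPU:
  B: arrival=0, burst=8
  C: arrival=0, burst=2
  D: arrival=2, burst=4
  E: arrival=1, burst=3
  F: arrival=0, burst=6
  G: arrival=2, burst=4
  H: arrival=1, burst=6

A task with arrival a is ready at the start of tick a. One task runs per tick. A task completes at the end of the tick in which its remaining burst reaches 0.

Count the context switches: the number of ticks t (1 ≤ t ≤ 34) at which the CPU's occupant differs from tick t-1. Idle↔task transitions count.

t=0: queue=[B,C,F] q_used=0 → run B
t=1: queue=[B,C,F,E,H] q_used=1 → run B
t=2: queue=[C,F,E,H,B,D,G] q_used=0 → run C
t=3: queue=[C,F,E,H,B,D,G] q_used=1 → run C
t=4: queue=[F,E,H,B,D,G] q_used=0 → run F
t=5: queue=[F,E,H,B,D,G] q_used=1 → run F
t=6: queue=[E,H,B,D,G,F] q_used=0 → run E
t=7: queue=[E,H,B,D,G,F] q_used=1 → run E
t=8: queue=[H,B,D,G,F,E] q_used=0 → run H
t=9: queue=[H,B,D,G,F,E] q_used=1 → run H
t=10: queue=[B,D,G,F,E,H] q_used=0 → run B
t=11: queue=[B,D,G,F,E,H] q_used=1 → run B
t=12: queue=[D,G,F,E,H,B] q_used=0 → run D
t=13: queue=[D,G,F,E,H,B] q_used=1 → run D
t=14: queue=[G,F,E,H,B,D] q_used=0 → run G
t=15: queue=[G,F,E,H,B,D] q_used=1 → run G
t=16: queue=[F,E,H,B,D,G] q_used=0 → run F
t=17: queue=[F,E,H,B,D,G] q_used=1 → run F
t=18: queue=[E,H,B,D,G,F] q_used=0 → run E
t=19: queue=[H,B,D,G,F] q_used=0 → run H
t=20: queue=[H,B,D,G,F] q_used=1 → run H
t=21: queue=[B,D,G,F,H] q_used=0 → run B
t=22: queue=[B,D,G,F,H] q_used=1 → run B
t=23: queue=[D,G,F,H,B] q_used=0 → run D
t=24: queue=[D,G,F,H,B] q_used=1 → run D
t=25: queue=[G,F,H,B] q_used=0 → run G
t=26: queue=[G,F,H,B] q_used=1 → run G
t=27: queue=[F,H,B] q_used=0 → run F
t=28: queue=[F,H,B] q_used=1 → run F
t=29: queue=[H,B] q_used=0 → run H
t=30: queue=[H,B] q_used=1 → run H
t=31: queue=[B] q_used=0 → run B
t=32: queue=[B] q_used=1 → run B
t=33: (idle)
t=34: (idle)

context switches = 17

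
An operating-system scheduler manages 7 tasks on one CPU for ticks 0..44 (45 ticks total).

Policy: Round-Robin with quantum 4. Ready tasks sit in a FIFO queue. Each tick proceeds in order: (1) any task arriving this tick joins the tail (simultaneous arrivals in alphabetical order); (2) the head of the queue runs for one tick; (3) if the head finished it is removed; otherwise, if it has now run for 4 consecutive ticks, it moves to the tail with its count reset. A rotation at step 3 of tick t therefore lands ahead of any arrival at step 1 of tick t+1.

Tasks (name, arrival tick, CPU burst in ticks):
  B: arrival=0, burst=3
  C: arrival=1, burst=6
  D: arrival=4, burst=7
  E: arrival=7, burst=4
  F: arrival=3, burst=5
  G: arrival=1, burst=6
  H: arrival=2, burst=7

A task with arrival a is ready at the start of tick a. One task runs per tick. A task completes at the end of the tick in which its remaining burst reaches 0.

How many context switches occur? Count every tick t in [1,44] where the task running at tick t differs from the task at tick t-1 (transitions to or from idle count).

context switches = 12

t=0: queue=[B] q_used=0 → run B
t=1: queue=[B,C,G] q_used=1 → run B
t=2: queue=[B,C,G,H] q_used=2 → run B
t=3: queue=[C,G,H,F] q_used=0 → run C
t=4: queue=[C,G,H,F,D] q_used=1 → run C
t=5: queue=[C,G,H,F,D] q_used=2 → run C
t=6: queue=[C,G,H,F,D] q_used=3 → run C
t=7: queue=[G,H,F,D,C,E] q_used=0 → run G
t=8: queue=[G,H,F,D,C,E] q_used=1 → run G
t=9: queue=[G,H,F,D,C,E] q_used=2 → run G
t=10: queue=[G,H,F,D,C,E] q_used=3 → run G
t=11: queue=[H,F,D,C,E,G] q_used=0 → run H
t=12: queue=[H,F,D,C,E,G] q_used=1 → run H
t=13: queue=[H,F,D,C,E,G] q_used=2 → run H
t=14: queue=[H,F,D,C,E,G] q_used=3 → run H
t=15: queue=[F,D,C,E,G,H] q_used=0 → run F
t=16: queue=[F,D,C,E,G,H] q_used=1 → run F
t=17: queue=[F,D,C,E,G,H] q_used=2 → run F
t=18: queue=[F,D,C,E,G,H] q_used=3 → run F
t=19: queue=[D,C,E,G,H,F] q_used=0 → run D
t=20: queue=[D,C,E,G,H,F] q_used=1 → run D
t=21: queue=[D,C,E,G,H,F] q_used=2 → run D
t=22: queue=[D,C,E,G,H,F] q_used=3 → run D
t=23: queue=[C,E,G,H,F,D] q_used=0 → run C
t=24: queue=[C,E,G,H,F,D] q_used=1 → run C
t=25: queue=[E,G,H,F,D] q_used=0 → run E
t=26: queue=[E,G,H,F,D] q_used=1 → run E
t=27: queue=[E,G,H,F,D] q_used=2 → run E
t=28: queue=[E,G,H,F,D] q_used=3 → run E
t=29: queue=[G,H,F,D] q_used=0 → run G
t=30: queue=[G,H,F,D] q_used=1 → run G
t=31: queue=[H,F,D] q_used=0 → run H
t=32: queue=[H,F,D] q_used=1 → run H
t=33: queue=[H,F,D] q_used=2 → run H
t=34: queue=[F,D] q_used=0 → run F
t=35: queue=[D] q_used=0 → run D
t=36: queue=[D] q_used=1 → run D
t=37: queue=[D] q_used=2 → run D
t=38: (idle)
t=39: (idle)
t=40: (idle)
t=41: (idle)
t=42: (idle)
t=43: (idle)
t=44: (idle)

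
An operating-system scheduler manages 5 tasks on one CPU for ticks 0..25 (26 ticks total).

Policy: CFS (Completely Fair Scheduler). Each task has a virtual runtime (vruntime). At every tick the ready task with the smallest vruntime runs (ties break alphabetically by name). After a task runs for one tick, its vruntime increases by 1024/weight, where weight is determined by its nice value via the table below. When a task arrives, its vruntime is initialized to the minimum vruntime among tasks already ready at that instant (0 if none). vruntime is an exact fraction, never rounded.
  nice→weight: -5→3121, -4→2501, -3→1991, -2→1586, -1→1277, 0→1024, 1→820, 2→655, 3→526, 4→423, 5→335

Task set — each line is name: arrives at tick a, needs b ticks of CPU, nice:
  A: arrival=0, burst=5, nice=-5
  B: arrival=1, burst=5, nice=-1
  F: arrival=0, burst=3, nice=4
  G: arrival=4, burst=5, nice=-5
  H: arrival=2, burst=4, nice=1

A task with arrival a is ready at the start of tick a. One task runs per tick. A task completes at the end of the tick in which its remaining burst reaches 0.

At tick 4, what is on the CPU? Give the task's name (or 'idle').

running at tick 4 = A

t=0: vr[A=0 F=0] → run A
t=1: vr[A=1024/3121 B=0 F=0] → run B
t=2: vr[A=1024/3121 B=1024/1277 F=0 H=0] → run F
t=3: vr[A=1024/3121 B=1024/1277 F=1024/423 H=0] → run H
t=4: vr[A=1024/3121 B=1024/1277 F=1024/423 G=1024/3121 H=256/205] → run A
t=5: vr[A=2048/3121 B=1024/1277 F=1024/423 G=1024/3121 H=256/205] → run G
t=6: vr[A=2048/3121 B=1024/1277 F=1024/423 G=2048/3121 H=256/205] → run A
t=7: vr[A=3072/3121 B=1024/1277 F=1024/423 G=2048/3121 H=256/205] → run G
t=8: vr[A=3072/3121 B=1024/1277 F=1024/423 G=3072/3121 H=256/205] → run B
t=9: vr[A=3072/3121 B=2048/1277 F=1024/423 G=3072/3121 H=256/205] → run A
t=10: vr[A=4096/3121 B=2048/1277 F=1024/423 G=3072/3121 H=256/205] → run G
t=11: vr[A=4096/3121 B=2048/1277 F=1024/423 G=4096/3121 H=256/205] → run H
t=12: vr[A=4096/3121 B=2048/1277 F=1024/423 G=4096/3121 H=512/205] → run A
t=13: vr[B=2048/1277 F=1024/423 G=4096/3121 H=512/205] → run G
t=14: vr[B=2048/1277 F=1024/423 G=5120/3121 H=512/205] → run B
t=15: vr[B=3072/1277 F=1024/423 G=5120/3121 H=512/205] → run G
t=16: vr[B=3072/1277 F=1024/423 H=512/205] → run B
t=17: vr[B=4096/1277 F=1024/423 H=512/205] → run F
t=18: vr[B=4096/1277 F=2048/423 H=512/205] → run H
t=19: vr[B=4096/1277 F=2048/423 H=768/205] → run B
t=20: vr[F=2048/423 H=768/205] → run H
t=21: vr[F=2048/423] → run F
t=22: (idle)
t=23: (idle)
t=24: (idle)
t=25: (idle)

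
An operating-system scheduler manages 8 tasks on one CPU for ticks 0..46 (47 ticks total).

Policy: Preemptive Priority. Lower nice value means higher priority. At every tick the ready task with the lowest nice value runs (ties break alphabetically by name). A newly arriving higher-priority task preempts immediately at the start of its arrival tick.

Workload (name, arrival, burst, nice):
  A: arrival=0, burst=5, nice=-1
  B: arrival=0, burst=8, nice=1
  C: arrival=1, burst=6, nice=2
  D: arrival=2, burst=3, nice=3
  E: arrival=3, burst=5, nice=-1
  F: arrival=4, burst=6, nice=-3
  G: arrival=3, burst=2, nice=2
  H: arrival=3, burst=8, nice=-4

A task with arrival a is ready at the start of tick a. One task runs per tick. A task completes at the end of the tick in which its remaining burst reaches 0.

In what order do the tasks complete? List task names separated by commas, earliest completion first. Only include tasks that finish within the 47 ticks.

t=0: ready={A,B} → run A
t=1: ready={A,B,C} → run A
t=2: ready={A,B,C,D} → run A
t=3: ready={A,B,C,D,E,G,H} → run H
t=4: ready={A,B,C,D,E,F,G,H} → run H
t=5: ready={A,B,C,D,E,F,G,H} → run H
t=6: ready={A,B,C,D,E,F,G,H} → run H
t=7: ready={A,B,C,D,E,F,G,H} → run H
t=8: ready={A,B,C,D,E,F,G,H} → run H
t=9: ready={A,B,C,D,E,F,G,H} → run H
t=10: ready={A,B,C,D,E,F,G,H} → run H
t=11: ready={A,B,C,D,E,F,G} → run F
t=12: ready={A,B,C,D,E,F,G} → run F
t=13: ready={A,B,C,D,E,F,G} → run F
t=14: ready={A,B,C,D,E,F,G} → run F
t=15: ready={A,B,C,D,E,F,G} → run F
t=16: ready={A,B,C,D,E,F,G} → run F
t=17: ready={A,B,C,D,E,G} → run A
t=18: ready={A,B,C,D,E,G} → run A
t=19: ready={B,C,D,E,G} → run E
t=20: ready={B,C,D,E,G} → run E
t=21: ready={B,C,D,E,G} → run E
t=22: ready={B,C,D,E,G} → run E
t=23: ready={B,C,D,E,G} → run E
t=24: ready={B,C,D,G} → run B
t=25: ready={B,C,D,G} → run B
t=26: ready={B,C,D,G} → run B
t=27: ready={B,C,D,G} → run B
t=28: ready={B,C,D,G} → run B
t=29: ready={B,C,D,G} → run B
t=30: ready={B,C,D,G} → run B
t=31: ready={B,C,D,G} → run B
t=32: ready={C,D,G} → run C
t=33: ready={C,D,G} → run C
t=34: ready={C,D,G} → run C
t=35: ready={C,D,G} → run C
t=36: ready={C,D,G} → run C
t=37: ready={C,D,G} → run C
t=38: ready={D,G} → run G
t=39: ready={D,G} → run G
t=40: ready={D} → run D
t=41: ready={D} → run D
t=42: ready={D} → run D
t=43: (idle)
t=44: (idle)
t=45: (idle)
t=46: (idle)

completion order = H, F, A, E, B, C, G, D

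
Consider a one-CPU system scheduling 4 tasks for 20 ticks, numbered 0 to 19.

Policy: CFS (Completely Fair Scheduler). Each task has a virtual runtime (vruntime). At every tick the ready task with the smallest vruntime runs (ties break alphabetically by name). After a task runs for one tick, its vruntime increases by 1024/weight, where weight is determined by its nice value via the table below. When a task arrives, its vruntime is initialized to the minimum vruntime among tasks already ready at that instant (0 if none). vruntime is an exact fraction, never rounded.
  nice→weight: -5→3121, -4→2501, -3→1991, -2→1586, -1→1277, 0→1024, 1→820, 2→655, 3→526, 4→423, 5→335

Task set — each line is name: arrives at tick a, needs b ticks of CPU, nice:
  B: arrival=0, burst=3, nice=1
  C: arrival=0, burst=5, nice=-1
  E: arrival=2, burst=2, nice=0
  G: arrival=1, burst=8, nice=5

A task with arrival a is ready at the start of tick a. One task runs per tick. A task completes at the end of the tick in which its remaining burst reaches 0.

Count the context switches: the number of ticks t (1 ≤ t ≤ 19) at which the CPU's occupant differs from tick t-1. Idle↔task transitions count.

t=0: vr[B=0 C=0] → run B
t=1: vr[B=256/205 C=0 G=0] → run C
t=2: vr[B=256/205 C=1024/1277 E=0 G=0] → run E
t=3: vr[B=256/205 C=1024/1277 E=1 G=0] → run G
t=4: vr[B=256/205 C=1024/1277 E=1 G=1024/335] → run C
t=5: vr[B=256/205 C=2048/1277 E=1 G=1024/335] → run E
t=6: vr[B=256/205 C=2048/1277 G=1024/335] → run B
t=7: vr[B=512/205 C=2048/1277 G=1024/335] → run C
t=8: vr[B=512/205 C=3072/1277 G=1024/335] → run C
t=9: vr[B=512/205 C=4096/1277 G=1024/335] → run B
t=10: vr[C=4096/1277 G=1024/335] → run G
t=11: vr[C=4096/1277 G=2048/335] → run C
t=12: vr[G=2048/335] → run G
t=13: vr[G=3072/335] → run G
t=14: vr[G=4096/335] → run G
t=15: vr[G=1024/67] → run G
t=16: vr[G=6144/335] → run G
t=17: vr[G=7168/335] → run G
t=18: (idle)
t=19: (idle)

context switches = 12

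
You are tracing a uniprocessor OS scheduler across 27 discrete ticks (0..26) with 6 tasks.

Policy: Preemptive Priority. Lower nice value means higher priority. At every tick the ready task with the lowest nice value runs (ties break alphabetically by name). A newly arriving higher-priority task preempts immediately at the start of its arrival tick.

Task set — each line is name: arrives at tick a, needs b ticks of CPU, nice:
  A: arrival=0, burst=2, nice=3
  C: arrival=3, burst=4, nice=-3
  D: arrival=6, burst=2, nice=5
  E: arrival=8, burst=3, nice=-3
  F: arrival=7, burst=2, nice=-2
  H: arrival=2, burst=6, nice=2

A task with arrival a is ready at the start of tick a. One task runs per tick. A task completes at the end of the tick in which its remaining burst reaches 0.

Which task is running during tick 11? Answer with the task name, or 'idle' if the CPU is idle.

running at tick 11 = F

t=0: ready={A} → run A
t=1: ready={A} → run A
t=2: ready={H} → run H
t=3: ready={C,H} → run C
t=4: ready={C,H} → run C
t=5: ready={C,H} → run C
t=6: ready={C,D,H} → run C
t=7: ready={D,F,H} → run F
t=8: ready={D,E,F,H} → run E
t=9: ready={D,E,F,H} → run E
t=10: ready={D,E,F,H} → run E
t=11: ready={D,F,H} → run F
t=12: ready={D,H} → run H
t=13: ready={D,H} → run H
t=14: ready={D,H} → run H
t=15: ready={D,H} → run H
t=16: ready={D,H} → run H
t=17: ready={D} → run D
t=18: ready={D} → run D
t=19: (idle)
t=20: (idle)
t=21: (idle)
t=22: (idle)
t=23: (idle)
t=24: (idle)
t=25: (idle)
t=26: (idle)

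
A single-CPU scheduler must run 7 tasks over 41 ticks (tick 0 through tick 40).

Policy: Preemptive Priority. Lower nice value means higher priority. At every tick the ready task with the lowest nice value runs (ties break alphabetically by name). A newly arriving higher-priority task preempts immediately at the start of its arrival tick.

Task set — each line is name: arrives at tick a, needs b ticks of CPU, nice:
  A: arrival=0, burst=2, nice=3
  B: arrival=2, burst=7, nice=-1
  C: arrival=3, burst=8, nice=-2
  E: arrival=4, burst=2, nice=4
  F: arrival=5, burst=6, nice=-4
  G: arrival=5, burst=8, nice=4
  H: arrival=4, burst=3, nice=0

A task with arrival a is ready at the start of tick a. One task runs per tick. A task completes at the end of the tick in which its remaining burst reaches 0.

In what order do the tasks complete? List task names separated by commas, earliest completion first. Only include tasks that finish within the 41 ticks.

t=0: ready={A} → run A
t=1: ready={A} → run A
t=2: ready={B} → run B
t=3: ready={B,C} → run C
t=4: ready={B,C,E,H} → run C
t=5: ready={B,C,E,F,G,H} → run F
t=6: ready={B,C,E,F,G,H} → run F
t=7: ready={B,C,E,F,G,H} → run F
t=8: ready={B,C,E,F,G,H} → run F
t=9: ready={B,C,E,F,G,H} → run F
t=10: ready={B,C,E,F,G,H} → run F
t=11: ready={B,C,E,G,H} → run C
t=12: ready={B,C,E,G,H} → run C
t=13: ready={B,C,E,G,H} → run C
t=14: ready={B,C,E,G,H} → run C
t=15: ready={B,C,E,G,H} → run C
t=16: ready={B,C,E,G,H} → run C
t=17: ready={B,E,G,H} → run B
t=18: ready={B,E,G,H} → run B
t=19: ready={B,E,G,H} → run B
t=20: ready={B,E,G,H} → run B
t=21: ready={B,E,G,H} → run B
t=22: ready={B,E,G,H} → run B
t=23: ready={E,G,H} → run H
t=24: ready={E,G,H} → run H
t=25: ready={E,G,H} → run H
t=26: ready={E,G} → run E
t=27: ready={E,G} → run E
t=28: ready={G} → run G
t=29: ready={G} → run G
t=30: ready={G} → run G
t=31: ready={G} → run G
t=32: ready={G} → run G
t=33: ready={G} → run G
t=34: ready={G} → run G
t=35: ready={G} → run G
t=36: (idle)
t=37: (idle)
t=38: (idle)
t=39: (idle)
t=40: (idle)

completion order = A, F, C, B, H, E, G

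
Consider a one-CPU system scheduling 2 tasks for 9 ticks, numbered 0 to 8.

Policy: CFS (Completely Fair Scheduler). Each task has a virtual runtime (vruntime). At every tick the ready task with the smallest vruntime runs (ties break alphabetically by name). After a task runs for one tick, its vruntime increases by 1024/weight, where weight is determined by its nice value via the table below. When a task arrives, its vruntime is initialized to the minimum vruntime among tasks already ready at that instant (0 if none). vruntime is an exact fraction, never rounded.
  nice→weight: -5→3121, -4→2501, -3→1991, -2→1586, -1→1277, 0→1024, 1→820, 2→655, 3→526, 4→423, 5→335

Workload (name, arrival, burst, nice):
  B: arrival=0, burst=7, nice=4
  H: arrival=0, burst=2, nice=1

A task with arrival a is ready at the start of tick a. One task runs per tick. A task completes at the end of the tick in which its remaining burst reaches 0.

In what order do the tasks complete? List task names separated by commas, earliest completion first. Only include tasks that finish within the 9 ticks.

completion order = H, B

t=0: vr[B=0 H=0] → run B
t=1: vr[B=1024/423 H=0] → run H
t=2: vr[B=1024/423 H=256/205] → run H
t=3: vr[B=1024/423] → run B
t=4: vr[B=2048/423] → run B
t=5: vr[B=1024/141] → run B
t=6: vr[B=4096/423] → run B
t=7: vr[B=5120/423] → run B
t=8: vr[B=2048/141] → run B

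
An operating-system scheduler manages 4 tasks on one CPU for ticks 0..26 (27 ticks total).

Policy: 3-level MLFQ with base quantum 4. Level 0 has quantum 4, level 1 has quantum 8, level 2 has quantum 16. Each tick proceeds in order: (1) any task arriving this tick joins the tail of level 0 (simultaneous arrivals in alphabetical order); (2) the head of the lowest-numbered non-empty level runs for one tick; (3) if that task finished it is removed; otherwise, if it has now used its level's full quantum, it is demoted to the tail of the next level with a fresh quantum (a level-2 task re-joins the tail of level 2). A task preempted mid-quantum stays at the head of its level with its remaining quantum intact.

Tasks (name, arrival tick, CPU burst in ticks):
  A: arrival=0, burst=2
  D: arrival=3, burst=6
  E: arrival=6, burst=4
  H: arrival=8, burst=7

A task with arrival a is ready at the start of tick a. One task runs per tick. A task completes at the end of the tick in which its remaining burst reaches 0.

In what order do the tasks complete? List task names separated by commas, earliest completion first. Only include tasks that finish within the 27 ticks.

completion order = A, E, D, H

t=0: L0/L1/L2 = A/-/- → run A
t=1: L0/L1/L2 = A/-/- → run A
t=2: (idle)
t=3: L0/L1/L2 = D/-/- → run D
t=4: L0/L1/L2 = D/-/- → run D
t=5: L0/L1/L2 = D/-/- → run D
t=6: L0/L1/L2 = DE/-/- → run D
t=7: L0/L1/L2 = E/D/- → run E
t=8: L0/L1/L2 = EH/D/- → run E
t=9: L0/L1/L2 = EH/D/- → run E
t=10: L0/L1/L2 = EH/D/- → run E
t=11: L0/L1/L2 = H/D/- → run H
t=12: L0/L1/L2 = H/D/- → run H
t=13: L0/L1/L2 = H/D/- → run H
t=14: L0/L1/L2 = H/D/- → run H
t=15: L0/L1/L2 = -/DH/- → run D
t=16: L0/L1/L2 = -/DH/- → run D
t=17: L0/L1/L2 = -/H/- → run H
t=18: L0/L1/L2 = -/H/- → run H
t=19: L0/L1/L2 = -/H/- → run H
t=20: (idle)
t=21: (idle)
t=22: (idle)
t=23: (idle)
t=24: (idle)
t=25: (idle)
t=26: (idle)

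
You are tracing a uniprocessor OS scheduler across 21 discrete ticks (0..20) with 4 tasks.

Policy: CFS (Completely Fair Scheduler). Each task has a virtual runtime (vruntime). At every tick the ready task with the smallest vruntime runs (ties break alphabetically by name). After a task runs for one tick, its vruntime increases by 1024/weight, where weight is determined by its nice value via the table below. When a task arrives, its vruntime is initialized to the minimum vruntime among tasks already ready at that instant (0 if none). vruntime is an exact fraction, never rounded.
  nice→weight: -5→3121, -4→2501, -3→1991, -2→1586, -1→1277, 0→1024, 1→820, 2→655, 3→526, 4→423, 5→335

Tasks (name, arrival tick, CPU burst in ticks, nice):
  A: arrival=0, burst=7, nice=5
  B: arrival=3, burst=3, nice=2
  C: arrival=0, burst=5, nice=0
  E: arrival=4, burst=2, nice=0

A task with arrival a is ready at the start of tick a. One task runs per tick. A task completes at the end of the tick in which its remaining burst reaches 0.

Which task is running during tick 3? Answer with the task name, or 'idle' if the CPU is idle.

t=0: vr[A=0 C=0] → run A
t=1: vr[A=1024/335 C=0] → run C
t=2: vr[A=1024/335 C=1] → run C
t=3: vr[A=1024/335 B=2 C=2] → run B
t=4: vr[A=1024/335 B=2334/655 C=2 E=2] → run C
t=5: vr[A=1024/335 B=2334/655 C=3 E=2] → run E
t=6: vr[A=1024/335 B=2334/655 C=3 E=3] → run C
t=7: vr[A=1024/335 B=2334/655 C=4 E=3] → run E
t=8: vr[A=1024/335 B=2334/655 C=4] → run A
t=9: vr[A=2048/335 B=2334/655 C=4] → run B
t=10: vr[A=2048/335 B=3358/655 C=4] → run C
t=11: vr[A=2048/335 B=3358/655] → run B
t=12: vr[A=2048/335] → run A
t=13: vr[A=3072/335] → run A
t=14: vr[A=4096/335] → run A
t=15: vr[A=1024/67] → run A
t=16: vr[A=6144/335] → run A
t=17: (idle)
t=18: (idle)
t=19: (idle)
t=20: (idle)

running at tick 3 = B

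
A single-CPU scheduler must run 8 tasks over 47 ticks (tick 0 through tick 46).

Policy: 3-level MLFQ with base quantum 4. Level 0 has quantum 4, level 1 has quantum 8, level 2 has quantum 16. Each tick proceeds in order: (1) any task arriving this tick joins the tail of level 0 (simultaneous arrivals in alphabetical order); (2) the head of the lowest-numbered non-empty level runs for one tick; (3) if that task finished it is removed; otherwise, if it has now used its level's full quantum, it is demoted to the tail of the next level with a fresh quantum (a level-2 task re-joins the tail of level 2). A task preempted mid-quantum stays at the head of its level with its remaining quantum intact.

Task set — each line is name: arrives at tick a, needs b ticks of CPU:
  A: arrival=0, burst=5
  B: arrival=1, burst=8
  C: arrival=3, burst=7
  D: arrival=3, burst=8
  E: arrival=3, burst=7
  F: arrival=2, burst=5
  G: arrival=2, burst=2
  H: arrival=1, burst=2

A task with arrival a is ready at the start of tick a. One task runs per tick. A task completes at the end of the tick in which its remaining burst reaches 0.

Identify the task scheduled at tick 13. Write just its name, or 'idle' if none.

running at tick 13 = F

t=0: L0/L1/L2 = A/-/- → run A
t=1: L0/L1/L2 = ABH/-/- → run A
t=2: L0/L1/L2 = ABHFG/-/- → run A
t=3: L0/L1/L2 = ABHFGCDE/-/- → run A
t=4: L0/L1/L2 = BHFGCDE/A/- → run B
t=5: L0/L1/L2 = BHFGCDE/A/- → run B
t=6: L0/L1/L2 = BHFGCDE/A/- → run B
t=7: L0/L1/L2 = BHFGCDE/A/- → run B
t=8: L0/L1/L2 = HFGCDE/AB/- → run H
t=9: L0/L1/L2 = HFGCDE/AB/- → run H
t=10: L0/L1/L2 = FGCDE/AB/- → run F
t=11: L0/L1/L2 = FGCDE/AB/- → run F
t=12: L0/L1/L2 = FGCDE/AB/- → run F
t=13: L0/L1/L2 = FGCDE/AB/- → run F
t=14: L0/L1/L2 = GCDE/ABF/- → run G
t=15: L0/L1/L2 = GCDE/ABF/- → run G
t=16: L0/L1/L2 = CDE/ABF/- → run C
t=17: L0/L1/L2 = CDE/ABF/- → run C
t=18: L0/L1/L2 = CDE/ABF/- → run C
t=19: L0/L1/L2 = CDE/ABF/- → run C
t=20: L0/L1/L2 = DE/ABFC/- → run D
t=21: L0/L1/L2 = DE/ABFC/- → run D
t=22: L0/L1/L2 = DE/ABFC/- → run D
t=23: L0/L1/L2 = DE/ABFC/- → run D
t=24: L0/L1/L2 = E/ABFCD/- → run E
t=25: L0/L1/L2 = E/ABFCD/- → run E
t=26: L0/L1/L2 = E/ABFCD/- → run E
t=27: L0/L1/L2 = E/ABFCD/- → run E
t=28: L0/L1/L2 = -/ABFCDE/- → run A
t=29: L0/L1/L2 = -/BFCDE/- → run B
t=30: L0/L1/L2 = -/BFCDE/- → run B
t=31: L0/L1/L2 = -/BFCDE/- → run B
t=32: L0/L1/L2 = -/BFCDE/- → run B
t=33: L0/L1/L2 = -/FCDE/- → run F
t=34: L0/L1/L2 = -/CDE/- → run C
t=35: L0/L1/L2 = -/CDE/- → run C
t=36: L0/L1/L2 = -/CDE/- → run C
t=37: L0/L1/L2 = -/DE/- → run D
t=38: L0/L1/L2 = -/DE/- → run D
t=39: L0/L1/L2 = -/DE/- → run D
t=40: L0/L1/L2 = -/DE/- → run D
t=41: L0/L1/L2 = -/E/- → run E
t=42: L0/L1/L2 = -/E/- → run E
t=43: L0/L1/L2 = -/E/- → run E
t=44: (idle)
t=45: (idle)
t=46: (idle)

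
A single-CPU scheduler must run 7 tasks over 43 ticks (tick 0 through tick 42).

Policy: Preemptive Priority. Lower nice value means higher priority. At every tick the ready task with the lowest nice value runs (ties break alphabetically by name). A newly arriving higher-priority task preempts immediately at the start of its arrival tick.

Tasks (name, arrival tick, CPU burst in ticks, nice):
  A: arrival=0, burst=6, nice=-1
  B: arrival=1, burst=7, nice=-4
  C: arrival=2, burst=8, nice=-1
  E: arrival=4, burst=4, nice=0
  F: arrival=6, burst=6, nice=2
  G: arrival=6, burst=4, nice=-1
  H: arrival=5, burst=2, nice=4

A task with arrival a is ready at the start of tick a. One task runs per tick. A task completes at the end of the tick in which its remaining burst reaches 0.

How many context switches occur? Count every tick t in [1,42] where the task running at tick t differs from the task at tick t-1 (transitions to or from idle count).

t=0: ready={A} → run A
t=1: ready={A,B} → run B
t=2: ready={A,B,C} → run B
t=3: ready={A,B,C} → run B
t=4: ready={A,B,C,E} → run B
t=5: ready={A,B,C,E,H} → run B
t=6: ready={A,B,C,E,F,G,H} → run B
t=7: ready={A,B,C,E,F,G,H} → run B
t=8: ready={A,C,E,F,G,H} → run A
t=9: ready={A,C,E,F,G,H} → run A
t=10: ready={A,C,E,F,G,H} → run A
t=11: ready={A,C,E,F,G,H} → run A
t=12: ready={A,C,E,F,G,H} → run A
t=13: ready={C,E,F,G,H} → run C
t=14: ready={C,E,F,G,H} → run C
t=15: ready={C,E,F,G,H} → run C
t=16: ready={C,E,F,G,H} → run C
t=17: ready={C,E,F,G,H} → run C
t=18: ready={C,E,F,G,H} → run C
t=19: ready={C,E,F,G,H} → run C
t=20: ready={C,E,F,G,H} → run C
t=21: ready={E,F,G,H} → run G
t=22: ready={E,F,G,H} → run G
t=23: ready={E,F,G,H} → run G
t=24: ready={E,F,G,H} → run G
t=25: ready={E,F,H} → run E
t=26: ready={E,F,H} → run E
t=27: ready={E,F,H} → run E
t=28: ready={E,F,H} → run E
t=29: ready={F,H} → run F
t=30: ready={F,H} → run F
t=31: ready={F,H} → run F
t=32: ready={F,H} → run F
t=33: ready={F,H} → run F
t=34: ready={F,H} → run F
t=35: ready={H} → run H
t=36: ready={H} → run H
t=37: (idle)
t=38: (idle)
t=39: (idle)
t=40: (idle)
t=41: (idle)
t=42: (idle)

context switches = 8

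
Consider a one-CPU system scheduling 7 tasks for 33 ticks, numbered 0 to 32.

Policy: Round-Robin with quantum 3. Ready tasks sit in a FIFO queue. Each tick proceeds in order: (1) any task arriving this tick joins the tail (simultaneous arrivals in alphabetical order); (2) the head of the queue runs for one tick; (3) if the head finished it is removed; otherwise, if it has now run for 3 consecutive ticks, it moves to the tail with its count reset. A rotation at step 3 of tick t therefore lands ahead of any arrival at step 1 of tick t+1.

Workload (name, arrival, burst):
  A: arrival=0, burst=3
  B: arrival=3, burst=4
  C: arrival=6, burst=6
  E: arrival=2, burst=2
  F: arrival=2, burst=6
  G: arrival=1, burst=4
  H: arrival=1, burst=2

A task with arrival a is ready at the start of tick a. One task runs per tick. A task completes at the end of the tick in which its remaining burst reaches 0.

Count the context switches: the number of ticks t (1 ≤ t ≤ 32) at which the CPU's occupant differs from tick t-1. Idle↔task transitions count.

t=0: queue=[A] q_used=0 → run A
t=1: queue=[A,G,H] q_used=1 → run A
t=2: queue=[A,G,H,E,F] q_used=2 → run A
t=3: queue=[G,H,E,F,B] q_used=0 → run G
t=4: queue=[G,H,E,F,B] q_used=1 → run G
t=5: queue=[G,H,E,F,B] q_used=2 → run G
t=6: queue=[H,E,F,B,G,C] q_used=0 → run H
t=7: queue=[H,E,F,B,G,C] q_used=1 → run H
t=8: queue=[E,F,B,G,C] q_used=0 → run E
t=9: queue=[E,F,B,G,C] q_used=1 → run E
t=10: queue=[F,B,G,C] q_used=0 → run F
t=11: queue=[F,B,G,C] q_used=1 → run F
t=12: queue=[F,B,G,C] q_used=2 → run F
t=13: queue=[B,G,C,F] q_used=0 → run B
t=14: queue=[B,G,C,F] q_used=1 → run B
t=15: queue=[B,G,C,F] q_used=2 → run B
t=16: queue=[G,C,F,B] q_used=0 → run G
t=17: queue=[C,F,B] q_used=0 → run C
t=18: queue=[C,F,B] q_used=1 → run C
t=19: queue=[C,F,B] q_used=2 → run C
t=20: queue=[F,B,C] q_used=0 → run F
t=21: queue=[F,B,C] q_used=1 → run F
t=22: queue=[F,B,C] q_used=2 → run F
t=23: queue=[B,C] q_used=0 → run B
t=24: queue=[C] q_used=0 → run C
t=25: queue=[C] q_used=1 → run C
t=26: queue=[C] q_used=2 → run C
t=27: (idle)
t=28: (idle)
t=29: (idle)
t=30: (idle)
t=31: (idle)
t=32: (idle)

context switches = 11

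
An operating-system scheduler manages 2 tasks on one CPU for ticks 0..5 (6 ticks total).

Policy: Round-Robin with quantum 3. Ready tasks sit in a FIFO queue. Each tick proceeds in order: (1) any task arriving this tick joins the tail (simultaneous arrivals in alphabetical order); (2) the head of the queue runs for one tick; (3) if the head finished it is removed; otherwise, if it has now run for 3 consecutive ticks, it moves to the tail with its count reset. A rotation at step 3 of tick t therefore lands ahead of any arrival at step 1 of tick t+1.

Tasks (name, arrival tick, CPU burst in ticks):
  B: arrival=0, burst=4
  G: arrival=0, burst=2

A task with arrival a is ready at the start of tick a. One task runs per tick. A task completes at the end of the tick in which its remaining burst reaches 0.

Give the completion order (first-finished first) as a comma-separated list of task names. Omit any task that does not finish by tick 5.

t=0: queue=[B,G] q_used=0 → run B
t=1: queue=[B,G] q_used=1 → run B
t=2: queue=[B,G] q_used=2 → run B
t=3: queue=[G,B] q_used=0 → run G
t=4: queue=[G,B] q_used=1 → run G
t=5: queue=[B] q_used=0 → run B

completion order = G, B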